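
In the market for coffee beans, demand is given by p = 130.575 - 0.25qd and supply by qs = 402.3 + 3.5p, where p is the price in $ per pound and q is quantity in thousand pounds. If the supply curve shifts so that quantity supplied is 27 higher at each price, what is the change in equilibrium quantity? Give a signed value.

Inverting to quantity form: qd = 522.3 - 4p.
Set qd = qs: 522.3 - 4p = 402.3 + 3.5p, so 120 = 7.5p and p* = 16.
Then q* = 522.3 - 4(16) = 458.3.
After the shift, supply is qs = 429.3 + 3.5p.
The new intersection has 93 = 7.5p, i.e. p = 12.4, q = 472.7.
Δq = 472.7 - 458.3 = 14.4.

Δq = 14.4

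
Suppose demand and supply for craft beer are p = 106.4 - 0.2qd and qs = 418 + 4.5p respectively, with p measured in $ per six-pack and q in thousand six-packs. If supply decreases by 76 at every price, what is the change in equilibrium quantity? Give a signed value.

Rewriting in direct form: qd = 532 - 5p.
Equating demand and supply, 532 - 5p = 418 + 4.5p gives 9.5p = 114, so p* = 12.
Substitute back: q* = 532 - 5(12) = 472.
After the shift, supply is qs = 342 + 4.5p.
The new intersection has 190 = 9.5p, i.e. p = 20, q = 432.
Δq = 432 - 472 = -40.

Δq = -40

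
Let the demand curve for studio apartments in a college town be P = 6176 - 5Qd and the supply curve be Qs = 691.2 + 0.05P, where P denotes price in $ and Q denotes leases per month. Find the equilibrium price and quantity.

Solving each curve for Q: Qd = 1235.2 - 0.2P.
Set Qd = Qs: 1235.2 - 0.2P = 691.2 + 0.05P, so 544 = 0.25P and P* = 2176.
Substitute back: Q* = 1235.2 - 0.2(2176) = 800.

P* = 2176, Q* = 800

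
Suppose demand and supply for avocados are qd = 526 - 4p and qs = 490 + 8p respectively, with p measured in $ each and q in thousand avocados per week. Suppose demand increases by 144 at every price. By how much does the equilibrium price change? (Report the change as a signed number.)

At equilibrium qd = qs, so 526 - 4p = 490 + 8p; collecting terms, 36 = 12p and p* = 3.
From the demand curve, q* = 526 - 4(3) = 514.
After the shift, demand is qd = 670 - 4p.
The new intersection has 180 = 12p, i.e. p = 15, q = 610.
Δp = 15 - 3 = 12.

Δp = 12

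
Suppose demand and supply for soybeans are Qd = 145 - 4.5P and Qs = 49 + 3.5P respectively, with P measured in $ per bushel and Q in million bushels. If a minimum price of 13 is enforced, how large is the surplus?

Surplus = 8

Evaluating both curves at the floor price 13 gives Qd = 86.5, Qs = 94.5.
Surplus = Qs - Qd = 94.5 - 86.5 = 8.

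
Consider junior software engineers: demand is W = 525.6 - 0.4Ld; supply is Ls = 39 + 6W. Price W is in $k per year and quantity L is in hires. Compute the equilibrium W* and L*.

Rewriting in direct form: Ld = 1314 - 2.5W.
Set Ld = Ls: 1314 - 2.5W = 39 + 6W, so 1275 = 8.5W and W* = 150.
Substitute back: L* = 1314 - 2.5(150) = 939.

W* = 150, L* = 939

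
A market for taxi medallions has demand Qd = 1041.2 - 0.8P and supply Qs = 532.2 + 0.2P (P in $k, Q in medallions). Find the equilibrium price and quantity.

Equating demand and supply, 1041.2 - 0.8P = 532.2 + 0.2P gives P = 509, so P* = 509.
Substitute back: Q* = 1041.2 - 0.8(509) = 634.

P* = 509, Q* = 634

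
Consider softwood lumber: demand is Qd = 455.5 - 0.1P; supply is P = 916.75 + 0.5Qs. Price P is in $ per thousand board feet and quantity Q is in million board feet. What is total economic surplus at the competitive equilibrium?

Total surplus = 630326.8125

Inverting to quantity form: Qs = -1833.5 + 2P.
The market clears where 455.5 - 0.1P = -1833.5 + 2P. Rearranging, 2.1P = 2289, hence P* = 1090.
From the demand curve, Q* = 455.5 - 0.1(1090) = 346.5.
Demand choke price = 4555; supply choke price = 916.75. CS = ½(4555 - 1090)(346.5) = 600311.25; PS = ½(1090 - 916.75)(346.5) = 30015.5625. Total surplus = 630326.8125.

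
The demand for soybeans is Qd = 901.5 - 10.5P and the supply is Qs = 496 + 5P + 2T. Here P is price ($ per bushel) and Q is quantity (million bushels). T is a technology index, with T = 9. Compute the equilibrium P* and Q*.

P* = 25, Q* = 639

With T = 9, supply is Qs = 514 + 5P.
The market clears where 901.5 - 10.5P = 514 + 5P. Rearranging, 15.5P = 387.5, hence P* = 25.
Plugging P* into demand: Q* = 901.5 - 10.5(25) = 639.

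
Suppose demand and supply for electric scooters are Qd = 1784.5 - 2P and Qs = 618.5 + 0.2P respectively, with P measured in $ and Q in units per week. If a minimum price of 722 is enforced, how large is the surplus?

Surplus = 422.4

With P fixed at 722, quantity demanded is 340.5 and quantity supplied is 762.9.
Surplus = Qs - Qd = 762.9 - 340.5 = 422.4.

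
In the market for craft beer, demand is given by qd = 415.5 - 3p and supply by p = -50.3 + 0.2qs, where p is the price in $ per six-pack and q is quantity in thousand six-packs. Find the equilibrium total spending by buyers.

Total spending by buyers = 7257

Inverting to quantity form: qs = 251.5 + 5p.
The market clears where 415.5 - 3p = 251.5 + 5p. Rearranging, 8p = 164, hence p* = 20.5.
From the demand curve, q* = 415.5 - 3(20.5) = 354.
Total spending by buyers = p* × q* = 20.5 × 354 = 7257.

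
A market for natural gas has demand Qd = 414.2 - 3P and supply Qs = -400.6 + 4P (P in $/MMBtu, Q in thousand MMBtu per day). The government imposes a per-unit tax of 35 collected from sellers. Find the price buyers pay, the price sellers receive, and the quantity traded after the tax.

Sellers keep P_s = P_b - 35 per unit, so supply in terms of the buyer price is Qs = -540.6 + 4P_b.
Equate demand and the shifted supply: 414.2 - 3P_b = -540.6 + 4P_b, giving 7P_b = 954.8, so P_b = 136.4.
Then P_s = 136.4 - 35 = 101.4 and Q = 414.2 - 3(136.4) = 5.

P_b = 136.4, P_s = 101.4, Q = 5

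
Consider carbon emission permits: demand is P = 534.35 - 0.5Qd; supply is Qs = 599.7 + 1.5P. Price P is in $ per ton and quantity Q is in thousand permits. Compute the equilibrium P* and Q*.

P* = 134, Q* = 800.7

Inverting to quantity form: Qd = 1068.7 - 2P.
Equating demand and supply, 1068.7 - 2P = 599.7 + 1.5P gives 3.5P = 469, so P* = 134.
Substitute back: Q* = 1068.7 - 2(134) = 800.7.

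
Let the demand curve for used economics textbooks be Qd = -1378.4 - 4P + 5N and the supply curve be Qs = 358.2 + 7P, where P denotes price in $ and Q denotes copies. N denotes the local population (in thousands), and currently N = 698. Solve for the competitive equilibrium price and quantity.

With N = 698, demand is Qd = 2111.6 - 4P.
Set Qd = Qs: 2111.6 - 4P = 358.2 + 7P, so 1753.4 = 11P and P* = 159.4.
Then Q* = 2111.6 - 4(159.4) = 1474.

P* = 159.4, Q* = 1474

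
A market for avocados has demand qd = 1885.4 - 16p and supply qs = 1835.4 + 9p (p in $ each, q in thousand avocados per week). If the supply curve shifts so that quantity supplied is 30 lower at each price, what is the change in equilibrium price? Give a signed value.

Δp = 1.2

Equating demand and supply, 1885.4 - 16p = 1835.4 + 9p gives 25p = 50, so p* = 2.
Plugging p* into demand: q* = 1885.4 - 16(2) = 1853.4.
After the shift, supply is qs = 1805.4 + 9p.
Re-solving, 25p = 80 gives p = 3.2 and q = 1834.2.
Δp = 3.2 - 2 = 1.2.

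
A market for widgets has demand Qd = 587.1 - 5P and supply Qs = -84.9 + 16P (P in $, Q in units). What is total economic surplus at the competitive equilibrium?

Total surplus = 23941.8913125

At equilibrium Qd = Qs, so 587.1 - 5P = -84.9 + 16P; collecting terms, 672 = 21P and P* = 32.
From the demand curve, Q* = 587.1 - 5(32) = 427.1.
Demand choke price = 117.42; supply choke price = 5.30625. CS = ½(117.42 - 32)(427.1) = 18241.441; PS = ½(32 - 5.30625)(427.1) = 5700.4503125. Total surplus = 23941.8913125.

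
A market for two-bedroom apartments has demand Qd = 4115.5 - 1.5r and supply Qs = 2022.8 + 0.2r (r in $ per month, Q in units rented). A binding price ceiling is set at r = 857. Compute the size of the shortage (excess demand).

Shortage = 635.8

Evaluating both curves at the ceiling price 857 gives Qd = 2830, Qs = 2194.2.
Shortage = Qd - Qs = 2830 - 2194.2 = 635.8.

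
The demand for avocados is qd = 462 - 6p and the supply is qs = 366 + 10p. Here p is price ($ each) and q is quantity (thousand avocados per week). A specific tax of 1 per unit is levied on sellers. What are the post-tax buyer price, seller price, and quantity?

p_b = 6.625, p_s = 5.625, q = 422.25

With a tax of 1 on sellers, they supply based on the net price p_s = p_b - 1, so qs = 356 + 10p_b.
Equate demand and the shifted supply: 462 - 6p_b = 356 + 10p_b, giving 16p_b = 106, so p_b = 6.625.
Then p_s = 6.625 - 1 = 5.625 and q = 462 - 6(6.625) = 422.25.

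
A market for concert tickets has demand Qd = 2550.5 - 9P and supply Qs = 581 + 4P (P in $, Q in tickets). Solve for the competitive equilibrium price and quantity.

Set Qd = Qs: 2550.5 - 9P = 581 + 4P, so 1969.5 = 13P and P* = 151.5.
Then Q* = 2550.5 - 9(151.5) = 1187.

P* = 151.5, Q* = 1187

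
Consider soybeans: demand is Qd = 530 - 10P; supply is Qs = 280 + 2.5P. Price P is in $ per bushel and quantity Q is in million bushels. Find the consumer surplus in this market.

At equilibrium Qd = Qs, so 530 - 10P = 280 + 2.5P; collecting terms, 250 = 12.5P and P* = 20.
Substitute back: Q* = 530 - 10(20) = 330.
Demand choke price (Qd = 0): P = 530/10 = 53. Consumer surplus = ½ × (53 - 20) × 330 = 5445.

Consumer surplus = 5445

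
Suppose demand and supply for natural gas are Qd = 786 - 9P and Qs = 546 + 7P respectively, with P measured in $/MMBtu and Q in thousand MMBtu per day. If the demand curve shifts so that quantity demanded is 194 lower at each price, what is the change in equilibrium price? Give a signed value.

At equilibrium Qd = Qs, so 786 - 9P = 546 + 7P; collecting terms, 240 = 16P and P* = 15.
Then Q* = 786 - 9(15) = 651.
After the shift, demand is Qd = 592 - 9P.
The new intersection has 46 = 16P, i.e. P = 2.875, Q = 566.125.
ΔP = 2.875 - 15 = -12.125.

ΔP = -12.125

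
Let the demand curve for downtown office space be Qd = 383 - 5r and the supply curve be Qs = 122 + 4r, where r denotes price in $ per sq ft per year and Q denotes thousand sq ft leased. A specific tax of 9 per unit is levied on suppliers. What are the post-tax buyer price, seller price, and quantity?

r_b = 33, r_s = 24, Q = 218

With a tax of 9 on suppliers, they supply based on the net price r_s = r_b - 9, so Qs = 86 + 4r_b.
Equate demand and the shifted supply: 383 - 5r_b = 86 + 4r_b, giving 9r_b = 297, so r_b = 33.
Then r_s = 33 - 9 = 24 and Q = 383 - 5(33) = 218.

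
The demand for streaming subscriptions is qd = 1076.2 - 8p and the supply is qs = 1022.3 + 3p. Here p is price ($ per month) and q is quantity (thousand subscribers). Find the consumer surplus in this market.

Consumer surplus = 67210.5625

Set qd = qs: 1076.2 - 8p = 1022.3 + 3p, so 53.9 = 11p and p* = 4.9.
From the demand curve, q* = 1076.2 - 8(4.9) = 1037.
Demand choke price (qd = 0): p = 1076.2/8 = 134.525. Consumer surplus = ½ × (134.525 - 4.9) × 1037 = 67210.5625.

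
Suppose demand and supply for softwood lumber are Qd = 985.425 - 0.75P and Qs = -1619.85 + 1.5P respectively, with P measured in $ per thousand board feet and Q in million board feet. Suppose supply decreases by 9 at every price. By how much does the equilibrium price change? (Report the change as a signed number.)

ΔP = 4

Equating demand and supply, 985.425 - 0.75P = -1619.85 + 1.5P gives 2.25P = 2605.275, so P* = 1157.9.
Plugging P* into demand: Q* = 985.425 - 0.75(1157.9) = 117.
After the shift, supply is Qs = -1628.85 + 1.5P.
New equilibrium: 2614.275 = 2.25P, so P = 1161.9 and Q = 114.
ΔP = 1161.9 - 1157.9 = 4.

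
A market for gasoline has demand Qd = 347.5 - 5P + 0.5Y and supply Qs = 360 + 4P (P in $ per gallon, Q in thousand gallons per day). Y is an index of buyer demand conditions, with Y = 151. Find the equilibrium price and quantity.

P* = 7, Q* = 388

With Y = 151, demand is Qd = 423 - 5P.
At equilibrium Qd = Qs, so 423 - 5P = 360 + 4P; collecting terms, 63 = 9P and P* = 7.
Substitute back: Q* = 423 - 5(7) = 388.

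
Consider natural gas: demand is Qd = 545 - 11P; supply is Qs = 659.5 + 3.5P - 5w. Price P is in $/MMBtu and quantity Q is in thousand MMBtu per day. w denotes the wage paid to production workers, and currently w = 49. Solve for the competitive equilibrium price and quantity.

P* = 9, Q* = 446

With w = 49, supply is Qs = 414.5 + 3.5P.
Set Qd = Qs: 545 - 11P = 414.5 + 3.5P, so 130.5 = 14.5P and P* = 9.
From the demand curve, Q* = 545 - 11(9) = 446.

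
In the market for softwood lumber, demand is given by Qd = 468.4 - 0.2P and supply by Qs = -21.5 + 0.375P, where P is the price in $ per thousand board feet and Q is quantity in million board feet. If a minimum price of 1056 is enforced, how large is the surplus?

At P = 1056: Qd = 257.2 and Qs = 374.5.
Surplus = Qs - Qd = 374.5 - 257.2 = 117.3.

Surplus = 117.3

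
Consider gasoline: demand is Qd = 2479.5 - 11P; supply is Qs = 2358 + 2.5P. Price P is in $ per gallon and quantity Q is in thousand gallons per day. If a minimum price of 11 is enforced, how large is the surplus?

Surplus = 27

Evaluating both curves at the floor price 11 gives Qd = 2358.5, Qs = 2385.5.
Surplus = Qs - Qd = 2385.5 - 2358.5 = 27.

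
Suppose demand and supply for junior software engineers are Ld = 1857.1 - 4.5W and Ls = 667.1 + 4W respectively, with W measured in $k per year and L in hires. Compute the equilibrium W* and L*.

The market clears where 1857.1 - 4.5W = 667.1 + 4W. Rearranging, 8.5W = 1190, hence W* = 140.
Then L* = 1857.1 - 4.5(140) = 1227.1.

W* = 140, L* = 1227.1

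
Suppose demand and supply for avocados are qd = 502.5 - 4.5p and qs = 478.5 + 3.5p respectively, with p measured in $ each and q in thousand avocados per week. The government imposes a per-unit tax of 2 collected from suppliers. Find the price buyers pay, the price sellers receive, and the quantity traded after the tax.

With a tax of 2 on suppliers, they supply based on the net price p_s = p_b - 2, so qs = 471.5 + 3.5p_b.
Market clearing requires 502.5 - 4.5p_b = 471.5 + 3.5p_b; hence 31 = 8p_b and p_b = 3.875.
Then p_s = 3.875 - 2 = 1.875 and q = 502.5 - 4.5(3.875) = 485.0625.

p_b = 3.875, p_s = 1.875, q = 485.0625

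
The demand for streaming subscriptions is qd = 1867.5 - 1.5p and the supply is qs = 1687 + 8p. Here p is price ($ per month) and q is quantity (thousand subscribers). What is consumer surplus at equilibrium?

At equilibrium qd = qs, so 1867.5 - 1.5p = 1687 + 8p; collecting terms, 180.5 = 9.5p and p* = 19.
From the demand curve, q* = 1867.5 - 1.5(19) = 1839.
Demand choke price (qd = 0): p = 1867.5/1.5 = 1245. Consumer surplus = ½ × (1245 - 19) × 1839 = 1127307.

Consumer surplus = 1127307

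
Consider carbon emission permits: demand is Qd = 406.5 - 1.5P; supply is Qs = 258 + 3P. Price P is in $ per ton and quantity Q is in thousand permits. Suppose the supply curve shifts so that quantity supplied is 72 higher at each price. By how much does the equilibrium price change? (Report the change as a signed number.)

The market clears where 406.5 - 1.5P = 258 + 3P. Rearranging, 4.5P = 148.5, hence P* = 33.
Plugging P* into demand: Q* = 406.5 - 1.5(33) = 357.
After the shift, supply is Qs = 330 + 3P.
The new intersection has 76.5 = 4.5P, i.e. P = 17, Q = 381.
ΔP = 17 - 33 = -16.

ΔP = -16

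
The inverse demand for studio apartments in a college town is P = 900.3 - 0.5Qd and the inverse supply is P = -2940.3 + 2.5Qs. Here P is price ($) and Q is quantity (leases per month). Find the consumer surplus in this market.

Consumer surplus = 409728.01

Inverting to quantity form: Qd = 1800.6 - 2P and Qs = 1176.12 + 0.4P.
Set Qd = Qs: 1800.6 - 2P = 1176.12 + 0.4P, so 624.48 = 2.4P and P* = 260.2.
Plugging P* into demand: Q* = 1800.6 - 2(260.2) = 1280.2.
Demand choke price (Qd = 0): P = 1800.6/2 = 900.3. Consumer surplus = ½ × (900.3 - 260.2) × 1280.2 = 409728.01.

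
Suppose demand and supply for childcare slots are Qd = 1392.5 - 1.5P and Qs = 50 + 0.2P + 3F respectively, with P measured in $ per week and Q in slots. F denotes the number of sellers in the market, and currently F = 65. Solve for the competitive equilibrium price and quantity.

With F = 65, supply is Qs = 245 + 0.2P.
The market clears where 1392.5 - 1.5P = 245 + 0.2P. Rearranging, 1.7P = 1147.5, hence P* = 675.
Then Q* = 1392.5 - 1.5(675) = 380.

P* = 675, Q* = 380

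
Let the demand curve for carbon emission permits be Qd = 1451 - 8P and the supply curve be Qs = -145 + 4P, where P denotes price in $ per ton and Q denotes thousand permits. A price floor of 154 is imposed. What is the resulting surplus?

At P = 154: Qd = 219 and Qs = 471.
Surplus = Qs - Qd = 471 - 219 = 252.

Surplus = 252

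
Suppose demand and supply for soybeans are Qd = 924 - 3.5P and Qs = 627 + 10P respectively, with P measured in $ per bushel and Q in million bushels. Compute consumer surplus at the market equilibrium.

Consumer surplus = 102487

The market clears where 924 - 3.5P = 627 + 10P. Rearranging, 13.5P = 297, hence P* = 22.
Then Q* = 924 - 3.5(22) = 847.
Demand choke price (Qd = 0): P = 924/3.5 = 264. Consumer surplus = ½ × (264 - 22) × 847 = 102487.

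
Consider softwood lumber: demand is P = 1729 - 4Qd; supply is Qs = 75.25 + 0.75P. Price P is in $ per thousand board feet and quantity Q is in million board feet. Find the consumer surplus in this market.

Inverting to quantity form: Qd = 432.25 - 0.25P.
Set Qd = Qs: 432.25 - 0.25P = 75.25 + 0.75P, so 357 = P and P* = 357.
Then Q* = 432.25 - 0.25(357) = 343.
Demand choke price (Qd = 0): P = 432.25/0.25 = 1729. Consumer surplus = ½ × (1729 - 357) × 343 = 235298.

Consumer surplus = 235298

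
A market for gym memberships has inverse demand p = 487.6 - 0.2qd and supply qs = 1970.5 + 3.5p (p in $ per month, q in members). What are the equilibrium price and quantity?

p* = 55, q* = 2163

Inverting to quantity form: qd = 2438 - 5p.
The market clears where 2438 - 5p = 1970.5 + 3.5p. Rearranging, 8.5p = 467.5, hence p* = 55.
Then q* = 2438 - 5(55) = 2163.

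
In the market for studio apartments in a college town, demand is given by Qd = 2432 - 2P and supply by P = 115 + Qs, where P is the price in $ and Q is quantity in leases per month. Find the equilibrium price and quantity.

P* = 849, Q* = 734

Solving each curve for Q: Qs = -115 + P.
Equating demand and supply, 2432 - 2P = -115 + P gives 3P = 2547, so P* = 849.
Then Q* = 2432 - 2(849) = 734.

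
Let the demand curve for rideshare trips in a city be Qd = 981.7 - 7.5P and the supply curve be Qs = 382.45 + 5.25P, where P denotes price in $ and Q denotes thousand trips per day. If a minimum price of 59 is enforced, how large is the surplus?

Surplus = 153

With P fixed at 59, quantity demanded is 539.2 and quantity supplied is 692.2.
Surplus = Qs - Qd = 692.2 - 539.2 = 153.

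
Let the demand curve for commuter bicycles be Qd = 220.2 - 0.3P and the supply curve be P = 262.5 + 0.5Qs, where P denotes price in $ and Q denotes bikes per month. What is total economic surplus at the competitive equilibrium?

Solving each curve for Q: Qs = -525 + 2P.
Set Qd = Qs: 220.2 - 0.3P = -525 + 2P, so 745.2 = 2.3P and P* = 324.
Then Q* = 220.2 - 0.3(324) = 123.
Demand choke price = 734; supply choke price = 262.5. CS = ½(734 - 324)(123) = 25215; PS = ½(324 - 262.5)(123) = 3782.25. Total surplus = 28997.25.

Total surplus = 28997.25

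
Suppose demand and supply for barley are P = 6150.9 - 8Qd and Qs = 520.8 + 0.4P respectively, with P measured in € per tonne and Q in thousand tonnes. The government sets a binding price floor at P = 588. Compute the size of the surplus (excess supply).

Rewriting in direct form: Qd = 768.8625 - 0.125P.
At P = 588: Qd = 695.3625 and Qs = 756.
Surplus = Qs - Qd = 756 - 695.3625 = 60.6375.

Surplus = 60.6375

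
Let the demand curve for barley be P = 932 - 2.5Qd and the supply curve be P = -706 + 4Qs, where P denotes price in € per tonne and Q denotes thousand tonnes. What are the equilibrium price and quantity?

P* = 302, Q* = 252

Rewriting in direct form: Qd = 372.8 - 0.4P and Qs = 176.5 + 0.25P.
At equilibrium Qd = Qs, so 372.8 - 0.4P = 176.5 + 0.25P; collecting terms, 196.3 = 0.65P and P* = 302.
Plugging P* into demand: Q* = 372.8 - 0.4(302) = 252.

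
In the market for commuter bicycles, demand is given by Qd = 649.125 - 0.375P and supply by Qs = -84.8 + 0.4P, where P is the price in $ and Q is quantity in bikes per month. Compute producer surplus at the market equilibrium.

The market clears where 649.125 - 0.375P = -84.8 + 0.4P. Rearranging, 0.775P = 733.925, hence P* = 947.
Plugging P* into demand: Q* = 649.125 - 0.375(947) = 294.
Supply choke price (Qs = 0): P = 212. Producer surplus = ½ × (947 - 212) × 294 = 108045.

Producer surplus = 108045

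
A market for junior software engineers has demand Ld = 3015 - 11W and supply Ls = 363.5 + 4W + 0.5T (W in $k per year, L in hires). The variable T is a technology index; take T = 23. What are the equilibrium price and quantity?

W* = 176, L* = 1079

With T = 23, supply is Ls = 375 + 4W.
Set Ld = Ls: 3015 - 11W = 375 + 4W, so 2640 = 15W and W* = 176.
From the demand curve, L* = 3015 - 11(176) = 1079.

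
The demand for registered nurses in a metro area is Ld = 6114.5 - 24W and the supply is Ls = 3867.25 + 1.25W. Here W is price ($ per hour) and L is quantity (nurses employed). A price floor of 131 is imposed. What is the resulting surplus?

Surplus = 1060.5

At W = 131: Ld = 2970.5 and Ls = 4031.
Surplus = Ls - Ld = 4031 - 2970.5 = 1060.5.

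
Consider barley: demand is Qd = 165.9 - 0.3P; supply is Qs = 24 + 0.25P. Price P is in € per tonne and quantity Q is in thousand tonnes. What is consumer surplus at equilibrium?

Consumer surplus = 13053.75

Set Qd = Qs: 165.9 - 0.3P = 24 + 0.25P, so 141.9 = 0.55P and P* = 258.
Then Q* = 165.9 - 0.3(258) = 88.5.
Demand choke price (Qd = 0): P = 165.9/0.3 = 553. Consumer surplus = ½ × (553 - 258) × 88.5 = 13053.75.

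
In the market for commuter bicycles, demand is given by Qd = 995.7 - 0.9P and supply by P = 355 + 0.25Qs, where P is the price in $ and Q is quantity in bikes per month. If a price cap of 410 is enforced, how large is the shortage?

Shortage = 406.7

In direct form, Qs = -1420 + 4P.
Evaluating both curves at the ceiling price 410 gives Qd = 626.7, Qs = 220.
Shortage = Qd - Qs = 626.7 - 220 = 406.7.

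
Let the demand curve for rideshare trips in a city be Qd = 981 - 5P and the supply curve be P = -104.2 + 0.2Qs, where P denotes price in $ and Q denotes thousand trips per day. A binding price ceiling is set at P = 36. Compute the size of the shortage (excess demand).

Shortage = 100

Rewriting in direct form: Qs = 521 + 5P.
Evaluating both curves at the ceiling price 36 gives Qd = 801, Qs = 701.
Shortage = Qd - Qs = 801 - 701 = 100.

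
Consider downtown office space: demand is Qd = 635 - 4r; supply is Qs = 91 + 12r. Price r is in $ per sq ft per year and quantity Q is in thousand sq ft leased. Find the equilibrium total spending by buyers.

Total spending by buyers = 16966

Set Qd = Qs: 635 - 4r = 91 + 12r, so 544 = 16r and r* = 34.
Then Q* = 635 - 4(34) = 499.
Total spending by buyers = r* × Q* = 34 × 499 = 16966.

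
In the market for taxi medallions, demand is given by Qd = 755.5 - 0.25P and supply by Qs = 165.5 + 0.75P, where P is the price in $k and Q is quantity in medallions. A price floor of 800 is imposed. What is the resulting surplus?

Surplus = 210

Evaluating both curves at the floor price 800 gives Qd = 555.5, Qs = 765.5.
Surplus = Qs - Qd = 765.5 - 555.5 = 210.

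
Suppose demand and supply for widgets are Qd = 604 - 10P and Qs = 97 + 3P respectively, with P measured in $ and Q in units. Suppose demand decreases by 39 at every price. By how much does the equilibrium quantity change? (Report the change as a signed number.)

ΔQ = -9

Equating demand and supply, 604 - 10P = 97 + 3P gives 13P = 507, so P* = 39.
Substitute back: Q* = 604 - 10(39) = 214.
After the shift, demand is Qd = 565 - 10P.
Re-solving, 13P = 468 gives P = 36 and Q = 205.
ΔQ = 205 - 214 = -9.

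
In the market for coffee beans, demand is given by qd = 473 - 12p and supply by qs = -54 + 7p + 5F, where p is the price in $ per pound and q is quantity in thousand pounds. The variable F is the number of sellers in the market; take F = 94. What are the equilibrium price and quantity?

With F = 94, supply is qs = 416 + 7p.
Set qd = qs: 473 - 12p = 416 + 7p, so 57 = 19p and p* = 3.
Plugging p* into demand: q* = 473 - 12(3) = 437.

p* = 3, q* = 437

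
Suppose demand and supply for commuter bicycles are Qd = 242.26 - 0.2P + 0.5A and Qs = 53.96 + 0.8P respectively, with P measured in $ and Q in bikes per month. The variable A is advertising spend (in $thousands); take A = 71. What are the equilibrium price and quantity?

P* = 223.8, Q* = 233

With A = 71, demand is Qd = 277.76 - 0.2P.
Set Qd = Qs: 277.76 - 0.2P = 53.96 + 0.8P, so 223.8 = P and P* = 223.8.
Then Q* = 277.76 - 0.2(223.8) = 233.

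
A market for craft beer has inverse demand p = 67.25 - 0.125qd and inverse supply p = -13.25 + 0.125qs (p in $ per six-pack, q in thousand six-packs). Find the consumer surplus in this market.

Consumer surplus = 6480.25

Rewriting in direct form: qd = 538 - 8p and qs = 106 + 8p.
Set qd = qs: 538 - 8p = 106 + 8p, so 432 = 16p and p* = 27.
From the demand curve, q* = 538 - 8(27) = 322.
Demand choke price (qd = 0): p = 538/8 = 67.25. Consumer surplus = ½ × (67.25 - 27) × 322 = 6480.25.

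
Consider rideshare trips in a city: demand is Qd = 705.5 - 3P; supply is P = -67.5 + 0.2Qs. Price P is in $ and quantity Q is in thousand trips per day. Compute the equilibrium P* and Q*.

P* = 46, Q* = 567.5

In direct form, Qs = 337.5 + 5P.
At equilibrium Qd = Qs, so 705.5 - 3P = 337.5 + 5P; collecting terms, 368 = 8P and P* = 46.
Then Q* = 705.5 - 3(46) = 567.5.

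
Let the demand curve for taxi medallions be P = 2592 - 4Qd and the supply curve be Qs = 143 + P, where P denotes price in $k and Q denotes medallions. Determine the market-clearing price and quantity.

In direct form, Qd = 648 - 0.25P.
Equating demand and supply, 648 - 0.25P = 143 + P gives 1.25P = 505, so P* = 404.
Plugging P* into demand: Q* = 648 - 0.25(404) = 547.

P* = 404, Q* = 547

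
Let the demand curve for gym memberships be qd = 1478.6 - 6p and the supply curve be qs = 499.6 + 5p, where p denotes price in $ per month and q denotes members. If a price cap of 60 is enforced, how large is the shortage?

Shortage = 319

With p fixed at 60, quantity demanded is 1118.6 and quantity supplied is 799.6.
Shortage = qd - qs = 1118.6 - 799.6 = 319.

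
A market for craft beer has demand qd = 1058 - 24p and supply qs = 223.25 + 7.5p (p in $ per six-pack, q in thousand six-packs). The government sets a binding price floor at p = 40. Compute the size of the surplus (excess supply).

With p fixed at 40, quantity demanded is 98 and quantity supplied is 523.25.
Surplus = qs - qd = 523.25 - 98 = 425.25.

Surplus = 425.25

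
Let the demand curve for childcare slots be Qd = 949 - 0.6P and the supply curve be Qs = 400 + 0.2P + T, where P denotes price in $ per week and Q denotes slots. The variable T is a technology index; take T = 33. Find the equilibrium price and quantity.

With T = 33, supply is Qs = 433 + 0.2P.
The market clears where 949 - 0.6P = 433 + 0.2P. Rearranging, 0.8P = 516, hence P* = 645.
Plugging P* into demand: Q* = 949 - 0.6(645) = 562.

P* = 645, Q* = 562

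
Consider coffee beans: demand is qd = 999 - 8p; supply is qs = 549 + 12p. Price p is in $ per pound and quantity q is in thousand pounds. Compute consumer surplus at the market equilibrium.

Consumer surplus = 41922.5625

The market clears where 999 - 8p = 549 + 12p. Rearranging, 20p = 450, hence p* = 22.5.
Substitute back: q* = 999 - 8(22.5) = 819.
Demand choke price (qd = 0): p = 999/8 = 124.875. Consumer surplus = ½ × (124.875 - 22.5) × 819 = 41922.5625.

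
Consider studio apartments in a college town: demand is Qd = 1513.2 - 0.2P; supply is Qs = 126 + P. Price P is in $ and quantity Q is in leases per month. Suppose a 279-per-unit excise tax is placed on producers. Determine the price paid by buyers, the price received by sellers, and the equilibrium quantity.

The tax drives a wedge P_b - P_s = 279. Substituting P_s = P_b - 279 into supply: Qs = -153 + P_b.
Set Qd = Qs: 1513.2 - 0.2P_b = -153 + P_b, so 1666.2 = 1.2P_b and P_b = 1388.5.
So P_s = 1109.5 and the quantity traded is Q = 1513.2 - 0.2(1388.5) = 1235.5.

P_b = 1388.5, P_s = 1109.5, Q = 1235.5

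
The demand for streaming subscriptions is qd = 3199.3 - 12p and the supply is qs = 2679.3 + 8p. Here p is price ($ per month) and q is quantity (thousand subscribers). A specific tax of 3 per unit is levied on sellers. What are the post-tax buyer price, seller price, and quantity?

p_b = 27.2, p_s = 24.2, q = 2872.9

Sellers keep p_s = p_b - 3 per unit, so supply in terms of the buyer price is qs = 2655.3 + 8p_b.
Market clearing requires 3199.3 - 12p_b = 2655.3 + 8p_b; hence 544 = 20p_b and p_b = 27.2.
Then p_s = 27.2 - 3 = 24.2 and q = 3199.3 - 12(27.2) = 2872.9.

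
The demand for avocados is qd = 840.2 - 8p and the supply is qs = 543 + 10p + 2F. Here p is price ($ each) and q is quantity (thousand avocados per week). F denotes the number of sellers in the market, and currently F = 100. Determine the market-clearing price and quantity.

With F = 100, supply is qs = 743 + 10p.
The market clears where 840.2 - 8p = 743 + 10p. Rearranging, 18p = 97.2, hence p* = 5.4.
Substitute back: q* = 840.2 - 8(5.4) = 797.

p* = 5.4, q* = 797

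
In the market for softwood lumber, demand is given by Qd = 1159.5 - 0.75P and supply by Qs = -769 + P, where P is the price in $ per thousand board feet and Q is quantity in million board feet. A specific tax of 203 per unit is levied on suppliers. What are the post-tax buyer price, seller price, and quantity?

Suppliers keep P_s = P_b - 203 per unit, so supply in terms of the buyer price is Qs = -972 + P_b.
Market clearing requires 1159.5 - 0.75P_b = -972 + P_b; hence 2131.5 = 1.75P_b and P_b = 1218.
Then P_s = 1218 - 203 = 1015 and Q = 1159.5 - 0.75(1218) = 246.

P_b = 1218, P_s = 1015, Q = 246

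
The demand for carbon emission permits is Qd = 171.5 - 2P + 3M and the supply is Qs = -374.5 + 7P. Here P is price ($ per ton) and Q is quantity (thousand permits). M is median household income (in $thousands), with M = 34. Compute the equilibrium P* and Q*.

P* = 72, Q* = 129.5

With M = 34, demand is Qd = 273.5 - 2P.
Equating demand and supply, 273.5 - 2P = -374.5 + 7P gives 9P = 648, so P* = 72.
Then Q* = 273.5 - 2(72) = 129.5.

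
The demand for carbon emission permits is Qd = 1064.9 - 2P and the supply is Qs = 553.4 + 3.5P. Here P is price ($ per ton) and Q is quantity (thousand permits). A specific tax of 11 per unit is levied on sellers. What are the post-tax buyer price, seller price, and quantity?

With a tax of 11 on sellers, they supply based on the net price P_s = P_b - 11, so Qs = 514.9 + 3.5P_b.
Market clearing requires 1064.9 - 2P_b = 514.9 + 3.5P_b; hence 550 = 5.5P_b and P_b = 100.
So P_s = 89 and the quantity traded is Q = 1064.9 - 2(100) = 864.9.

P_b = 100, P_s = 89, Q = 864.9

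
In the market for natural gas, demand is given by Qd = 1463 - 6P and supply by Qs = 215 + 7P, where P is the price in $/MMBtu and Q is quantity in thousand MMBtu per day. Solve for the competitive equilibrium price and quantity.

P* = 96, Q* = 887

Set Qd = Qs: 1463 - 6P = 215 + 7P, so 1248 = 13P and P* = 96.
From the demand curve, Q* = 1463 - 6(96) = 887.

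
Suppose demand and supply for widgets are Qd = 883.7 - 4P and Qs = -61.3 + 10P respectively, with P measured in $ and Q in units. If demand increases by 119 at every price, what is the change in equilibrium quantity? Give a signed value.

ΔQ = 85

Set Qd = Qs: 883.7 - 4P = -61.3 + 10P, so 945 = 14P and P* = 67.5.
From the demand curve, Q* = 883.7 - 4(67.5) = 613.7.
After the shift, demand is Qd = 1002.7 - 4P.
The new intersection has 1064 = 14P, i.e. P = 76, Q = 698.7.
ΔQ = 698.7 - 613.7 = 85.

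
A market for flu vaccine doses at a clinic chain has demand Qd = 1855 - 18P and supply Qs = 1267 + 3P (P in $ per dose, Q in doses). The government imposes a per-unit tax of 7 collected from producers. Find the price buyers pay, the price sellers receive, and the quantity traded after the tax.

P_b = 29, P_s = 22, Q = 1333

With a tax of 7 on producers, they supply based on the net price P_s = P_b - 7, so Qs = 1246 + 3P_b.
Set Qd = Qs: 1855 - 18P_b = 1246 + 3P_b, so 609 = 21P_b and P_b = 29.
Then P_s = 29 - 7 = 22 and Q = 1855 - 18(29) = 1333.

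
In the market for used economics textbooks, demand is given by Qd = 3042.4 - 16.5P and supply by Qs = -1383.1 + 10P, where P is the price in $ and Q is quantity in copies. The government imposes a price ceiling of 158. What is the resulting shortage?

Shortage = 238.5

At P = 158: Qd = 435.4 and Qs = 196.9.
Shortage = Qd - Qs = 435.4 - 196.9 = 238.5.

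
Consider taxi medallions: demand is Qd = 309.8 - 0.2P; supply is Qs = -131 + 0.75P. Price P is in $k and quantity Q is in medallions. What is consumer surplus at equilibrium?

Consumer surplus = 117722.5

At equilibrium Qd = Qs, so 309.8 - 0.2P = -131 + 0.75P; collecting terms, 440.8 = 0.95P and P* = 464.
Then Q* = 309.8 - 0.2(464) = 217.
Demand choke price (Qd = 0): P = 309.8/0.2 = 1549. Consumer surplus = ½ × (1549 - 464) × 217 = 117722.5.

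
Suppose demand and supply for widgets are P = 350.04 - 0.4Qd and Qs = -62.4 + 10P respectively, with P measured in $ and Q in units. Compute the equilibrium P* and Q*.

P* = 75, Q* = 687.6

Rewriting in direct form: Qd = 875.1 - 2.5P.
The market clears where 875.1 - 2.5P = -62.4 + 10P. Rearranging, 12.5P = 937.5, hence P* = 75.
From the demand curve, Q* = 875.1 - 2.5(75) = 687.6.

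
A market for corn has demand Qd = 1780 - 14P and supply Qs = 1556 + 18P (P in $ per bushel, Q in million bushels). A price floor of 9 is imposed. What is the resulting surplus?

Evaluating both curves at the floor price 9 gives Qd = 1654, Qs = 1718.
Surplus = Qs - Qd = 1718 - 1654 = 64.

Surplus = 64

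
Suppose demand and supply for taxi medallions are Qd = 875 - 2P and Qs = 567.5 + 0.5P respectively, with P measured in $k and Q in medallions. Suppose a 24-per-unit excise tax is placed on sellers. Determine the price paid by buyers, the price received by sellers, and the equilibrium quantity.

Sellers keep P_s = P_b - 24 per unit, so supply in terms of the buyer price is Qs = 555.5 + 0.5P_b.
Equate demand and the shifted supply: 875 - 2P_b = 555.5 + 0.5P_b, giving 2.5P_b = 319.5, so P_b = 127.8.
So P_s = 103.8 and the quantity traded is Q = 875 - 2(127.8) = 619.4.

P_b = 127.8, P_s = 103.8, Q = 619.4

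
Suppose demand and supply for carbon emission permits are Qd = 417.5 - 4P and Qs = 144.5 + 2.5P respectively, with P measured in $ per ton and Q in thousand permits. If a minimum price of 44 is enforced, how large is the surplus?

Surplus = 13

Evaluating both curves at the floor price 44 gives Qd = 241.5, Qs = 254.5.
Surplus = Qs - Qd = 254.5 - 241.5 = 13.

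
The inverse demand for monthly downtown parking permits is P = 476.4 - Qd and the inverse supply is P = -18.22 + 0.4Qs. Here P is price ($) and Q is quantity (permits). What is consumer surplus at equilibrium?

Consumer surplus = 62410.445

Solving each curve for Q: Qd = 476.4 - P and Qs = 45.55 + 2.5P.
Equating demand and supply, 476.4 - P = 45.55 + 2.5P gives 3.5P = 430.85, so P* = 123.1.
Plugging P* into demand: Q* = 476.4 - 123.1 = 353.3.
Demand choke price (Qd = 0): P = 476.4. Consumer surplus = ½ × (476.4 - 123.1) × 353.3 = 62410.445.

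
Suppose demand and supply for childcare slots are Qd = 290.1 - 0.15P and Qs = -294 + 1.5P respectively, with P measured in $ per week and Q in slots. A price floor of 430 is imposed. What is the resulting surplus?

Surplus = 125.4

With P fixed at 430, quantity demanded is 225.6 and quantity supplied is 351.
Surplus = Qs - Qd = 351 - 225.6 = 125.4.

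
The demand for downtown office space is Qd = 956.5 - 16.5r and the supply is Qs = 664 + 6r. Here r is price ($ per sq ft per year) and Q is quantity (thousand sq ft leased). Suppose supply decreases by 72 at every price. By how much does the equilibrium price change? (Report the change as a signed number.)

At equilibrium Qd = Qs, so 956.5 - 16.5r = 664 + 6r; collecting terms, 292.5 = 22.5r and r* = 13.
Then Q* = 956.5 - 16.5(13) = 742.
After the shift, supply is Qs = 592 + 6r.
New equilibrium: 364.5 = 22.5r, so r = 16.2 and Q = 689.2.
Δr = 16.2 - 13 = 3.2.

Δr = 3.2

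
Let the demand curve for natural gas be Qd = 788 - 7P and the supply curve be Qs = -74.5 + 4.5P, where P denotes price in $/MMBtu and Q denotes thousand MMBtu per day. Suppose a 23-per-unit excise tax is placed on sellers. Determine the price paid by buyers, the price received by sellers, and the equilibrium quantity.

With a tax of 23 on sellers, they supply based on the net price P_s = P_b - 23, so Qs = -178 + 4.5P_b.
Market clearing requires 788 - 7P_b = -178 + 4.5P_b; hence 966 = 11.5P_b and P_b = 84.
So P_s = 61 and the quantity traded is Q = 788 - 7(84) = 200.

P_b = 84, P_s = 61, Q = 200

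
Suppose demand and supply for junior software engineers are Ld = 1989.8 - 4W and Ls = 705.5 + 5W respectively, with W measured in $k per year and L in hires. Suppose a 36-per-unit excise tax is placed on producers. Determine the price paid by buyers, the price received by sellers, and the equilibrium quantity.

Producers keep W_s = W_b - 36 per unit, so supply in terms of the buyer price is Ls = 525.5 + 5W_b.
Market clearing requires 1989.8 - 4W_b = 525.5 + 5W_b; hence 1464.3 = 9W_b and W_b = 162.7.
So W_s = 126.7 and the quantity traded is L = 1989.8 - 4(162.7) = 1339.

W_b = 162.7, W_s = 126.7, L = 1339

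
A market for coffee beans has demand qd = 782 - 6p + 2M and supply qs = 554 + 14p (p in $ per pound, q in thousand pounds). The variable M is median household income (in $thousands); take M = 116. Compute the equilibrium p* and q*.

With M = 116, demand is qd = 1014 - 6p.
Equating demand and supply, 1014 - 6p = 554 + 14p gives 20p = 460, so p* = 23.
Substitute back: q* = 1014 - 6(23) = 876.

p* = 23, q* = 876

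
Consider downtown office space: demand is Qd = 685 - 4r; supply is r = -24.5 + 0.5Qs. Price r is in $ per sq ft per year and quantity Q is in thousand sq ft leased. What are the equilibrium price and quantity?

Inverting to quantity form: Qs = 49 + 2r.
At equilibrium Qd = Qs, so 685 - 4r = 49 + 2r; collecting terms, 636 = 6r and r* = 106.
Plugging r* into demand: Q* = 685 - 4(106) = 261.

r* = 106, Q* = 261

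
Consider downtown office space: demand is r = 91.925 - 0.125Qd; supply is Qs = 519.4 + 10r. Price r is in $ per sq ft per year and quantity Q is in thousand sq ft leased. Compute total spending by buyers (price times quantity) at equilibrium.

Total spending by buyers = 7672.8

Rewriting in direct form: Qd = 735.4 - 8r.
Set Qd = Qs: 735.4 - 8r = 519.4 + 10r, so 216 = 18r and r* = 12.
Plugging r* into demand: Q* = 735.4 - 8(12) = 639.4.
Total spending by buyers = r* × Q* = 12 × 639.4 = 7672.8.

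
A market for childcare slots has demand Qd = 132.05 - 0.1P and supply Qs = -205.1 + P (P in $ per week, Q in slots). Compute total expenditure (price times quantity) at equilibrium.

Total expenditure = 31079.1

At equilibrium Qd = Qs, so 132.05 - 0.1P = -205.1 + P; collecting terms, 337.15 = 1.1P and P* = 306.5.
From the demand curve, Q* = 132.05 - 0.1(306.5) = 101.4.
Total expenditure = P* × Q* = 306.5 × 101.4 = 31079.1.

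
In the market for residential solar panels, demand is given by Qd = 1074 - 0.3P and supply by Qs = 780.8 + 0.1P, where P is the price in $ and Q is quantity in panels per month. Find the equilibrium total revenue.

The market clears where 1074 - 0.3P = 780.8 + 0.1P. Rearranging, 0.4P = 293.2, hence P* = 733.
Substitute back: Q* = 1074 - 0.3(733) = 854.1.
Total revenue = P* × Q* = 733 × 854.1 = 626055.3.

Total revenue = 626055.3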